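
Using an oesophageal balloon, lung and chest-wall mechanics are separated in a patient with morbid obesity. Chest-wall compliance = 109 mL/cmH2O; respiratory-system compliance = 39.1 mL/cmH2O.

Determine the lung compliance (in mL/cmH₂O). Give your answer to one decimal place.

61.0

1/CL = 1/Crs − 1/Ccw.
1/CL = 1/39.1 − 1/109 = 0.0164.
CL = 60.976 mL/cmH2O.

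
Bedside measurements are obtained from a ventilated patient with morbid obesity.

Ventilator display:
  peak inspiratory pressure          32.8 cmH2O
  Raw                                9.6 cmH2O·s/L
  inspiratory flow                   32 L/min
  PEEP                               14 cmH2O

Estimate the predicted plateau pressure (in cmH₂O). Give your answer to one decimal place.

27.7

Flow: 32 L/min ÷ 60 = 0.5333 L/s.
Pplat = PIP − Raw × flow = 32.8 − 9.6 × 0.5333 = 32.8 − 5.12 = 27.68 cmH2O.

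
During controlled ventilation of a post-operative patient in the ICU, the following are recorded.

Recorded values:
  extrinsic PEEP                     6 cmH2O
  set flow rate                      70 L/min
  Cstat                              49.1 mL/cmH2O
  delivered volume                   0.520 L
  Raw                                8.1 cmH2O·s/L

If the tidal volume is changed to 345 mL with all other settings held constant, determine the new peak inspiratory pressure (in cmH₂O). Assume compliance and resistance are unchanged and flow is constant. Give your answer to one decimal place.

22.5

Flow: 70 L/min ÷ 60 = 1.1667 L/s.
PIP = Vt/C + R·V̇ + PEEP (constant-flow equation of motion).
Only the elastic term changes: ΔPIP = ΔVt / C = (345 − 520) / 49.1 = -3.564 cmH2O.
Original PIP = 520/49.1 + 8.1×1.1667 + 6 = 26.041 cmH2O; new PIP = 26.041 + (-3.564) = 22.477 cmH2O.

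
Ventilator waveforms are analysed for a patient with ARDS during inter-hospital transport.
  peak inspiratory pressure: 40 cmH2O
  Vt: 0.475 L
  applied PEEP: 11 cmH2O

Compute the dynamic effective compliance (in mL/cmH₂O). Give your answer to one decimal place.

16.4

Dynamic compliance = Vt / (PIP − PEEP) = 475 / (40 − 11) = 475 / 29.0 = 16.379 mL/cmH2O.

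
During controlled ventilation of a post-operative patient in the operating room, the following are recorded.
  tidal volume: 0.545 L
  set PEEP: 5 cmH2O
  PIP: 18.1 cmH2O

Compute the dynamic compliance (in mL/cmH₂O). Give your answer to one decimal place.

Dynamic compliance = Vt / (PIP − PEEP) = 545 / (18.1 − 5) = 545 / 13.1 = 41.603 mL/cmH2O.

41.6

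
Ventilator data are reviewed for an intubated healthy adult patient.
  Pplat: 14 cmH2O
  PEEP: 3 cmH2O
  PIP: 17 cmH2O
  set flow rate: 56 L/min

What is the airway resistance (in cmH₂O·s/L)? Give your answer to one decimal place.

3.2

Flow: 56 L/min ÷ 60 = 0.9333 L/s.
Raw = (PIP − Pplat) / flow = (17 − 14) / 0.9333 = 3.0 / 0.9333 = 3.214 cmH2O·s/L.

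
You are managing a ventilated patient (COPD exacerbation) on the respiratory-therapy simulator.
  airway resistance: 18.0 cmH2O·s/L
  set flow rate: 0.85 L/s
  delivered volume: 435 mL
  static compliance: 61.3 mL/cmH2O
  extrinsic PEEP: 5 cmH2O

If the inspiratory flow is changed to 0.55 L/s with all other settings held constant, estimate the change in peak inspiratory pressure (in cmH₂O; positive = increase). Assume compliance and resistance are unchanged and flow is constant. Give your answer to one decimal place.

PIP = Vt/C + R·V̇ + PEEP (constant-flow equation of motion).
Only the resistive term changes: ΔPIP = R × ΔV̇ = 18.0 × (0.55 − 0.85) = 18.0 × -0.3 = -5.4 cmH2O.

-5.4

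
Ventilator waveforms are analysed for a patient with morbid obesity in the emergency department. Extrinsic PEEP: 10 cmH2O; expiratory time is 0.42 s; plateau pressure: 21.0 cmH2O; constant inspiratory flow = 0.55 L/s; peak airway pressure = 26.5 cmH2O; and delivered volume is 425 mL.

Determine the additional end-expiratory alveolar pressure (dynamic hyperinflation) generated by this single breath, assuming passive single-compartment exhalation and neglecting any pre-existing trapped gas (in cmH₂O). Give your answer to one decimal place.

R = (PIP − Pplat)/V̇ = (26.5 − 21.0) / 0.55 = 5.5/0.55 = 10.0 cmH2O·s/L.
C = Vt/(Pplat − PEEP) = 425.0 / (21.0 − 10) = 425.0/11.0 = 38.636 mL/cmH2O.
τ = R × C = 10.0 × 0.03864 L/cmH2O = 0.3864 s.
Fraction remaining = e^(−Te/τ) = e^(−0.42/0.3864) = 0.3372; trapped volume = 425.0 × 0.3372 = 143.31 mL.
Additional alveolar pressure from trapping ≈ V_trapped / C = 143.31 / 38.636 = 3.709 cmH2O.

3.7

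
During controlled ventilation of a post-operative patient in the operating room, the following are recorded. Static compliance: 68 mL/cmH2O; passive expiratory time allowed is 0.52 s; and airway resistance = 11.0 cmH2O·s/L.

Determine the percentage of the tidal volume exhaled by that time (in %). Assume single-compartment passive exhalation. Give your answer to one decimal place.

50.1

τ = R × C = 11.0 × 68 mL/cmH2O = 11.0 × 0.068 L/cmH2O = 0.748 s.
Passive exhalation: V(t)/V₀ = e^(−t/τ) = e^(−0.52/0.748) = 0.499.
Fraction exhaled = 1 − 0.499 = 0.501 → 50.1%.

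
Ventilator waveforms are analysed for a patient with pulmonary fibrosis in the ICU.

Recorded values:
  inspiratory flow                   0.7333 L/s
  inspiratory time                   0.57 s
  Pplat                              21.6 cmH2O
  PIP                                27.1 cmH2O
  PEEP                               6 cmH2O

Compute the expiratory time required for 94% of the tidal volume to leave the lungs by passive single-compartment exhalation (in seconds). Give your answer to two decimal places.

0.57

Vt = flow × Ti = 0.7333 L/s × 0.57 s × 1000 mL/L = 417.98 mL.
R = (PIP − Pplat)/V̇ = (27.1 − 21.6) / 0.7333 = 5.5/0.7333 = 7.5 cmH2O·s/L.
C = Vt/(Pplat − PEEP) = 417.98 / (21.6 − 6) = 417.98/15.6 = 26.794 mL/cmH2O.
τ = R × C = 7.5 × 0.02679 L/cmH2O = 0.2009 s.
t = −τ·ln(1 − 0.94) = −0.2009·ln(0.06) = 0.5652 s.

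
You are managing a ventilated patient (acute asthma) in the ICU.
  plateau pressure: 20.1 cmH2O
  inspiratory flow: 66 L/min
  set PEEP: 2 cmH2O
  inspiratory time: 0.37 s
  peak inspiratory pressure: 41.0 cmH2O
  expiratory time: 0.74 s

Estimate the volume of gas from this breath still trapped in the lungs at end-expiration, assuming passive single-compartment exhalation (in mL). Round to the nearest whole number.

72

Flow: 66 L/min ÷ 60 = 1.1 L/s.
Vt = flow × Ti = 1.1 L/s × 0.37 s × 1000 mL/L = 407.0 mL.
R = (PIP − Pplat)/V̇ = (41.0 − 20.1) / 1.1 = 20.9/1.1 = 19.0 cmH2O·s/L.
C = Vt/(Pplat − PEEP) = 407.0 / (20.1 − 2) = 407.0/18.1 = 22.486 mL/cmH2O.
τ = R × C = 19.0 × 0.02249 L/cmH2O = 0.4273 s.
Fraction remaining = e^(−Te/τ) = e^(−0.74/0.4273) = 0.177.
Trapped volume = 407.0 × 0.177 = 72.039 mL.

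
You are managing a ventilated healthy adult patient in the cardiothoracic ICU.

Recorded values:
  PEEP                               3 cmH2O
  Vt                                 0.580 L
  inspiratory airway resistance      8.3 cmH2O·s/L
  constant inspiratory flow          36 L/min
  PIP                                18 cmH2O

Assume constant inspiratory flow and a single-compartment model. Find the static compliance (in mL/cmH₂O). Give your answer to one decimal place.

57.9

Flow: 36 L/min ÷ 60 = 0.6 L/s.
Equation of motion (constant flow): PIP = Vt/C + R·V̇ + PEEP.
Vt/C = PIP − R·V̇ − PEEP = 18 − 8.3×0.6 − 3 = 18 − 4.98 − 3 = 10.02 cmH2O.
C = Vt / 10.02 = 580 / 10.02 = 57.884 mL/cmH2O.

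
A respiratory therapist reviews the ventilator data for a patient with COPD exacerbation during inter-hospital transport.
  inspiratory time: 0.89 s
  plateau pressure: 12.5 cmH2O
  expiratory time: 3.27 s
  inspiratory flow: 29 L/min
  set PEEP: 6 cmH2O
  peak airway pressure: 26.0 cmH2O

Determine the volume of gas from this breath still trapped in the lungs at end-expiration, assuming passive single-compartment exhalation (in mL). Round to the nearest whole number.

Flow: 29 L/min ÷ 60 = 0.4833 L/s.
Vt = flow × Ti = 0.4833 L/s × 0.89 s × 1000 mL/L = 430.14 mL.
R = (PIP − Pplat)/V̇ = (26.0 − 12.5) / 0.4833 = 13.5/0.4833 = 27.933 cmH2O·s/L.
C = Vt/(Pplat − PEEP) = 430.14 / (12.5 − 6) = 430.14/6.5 = 66.175 mL/cmH2O.
τ = R × C = 27.933 × 0.06618 L/cmH2O = 1.849 s.
Fraction remaining = e^(−Te/τ) = e^(−3.27/1.849) = 0.1706.
Trapped volume = 430.14 × 0.1706 = 73.382 mL.

73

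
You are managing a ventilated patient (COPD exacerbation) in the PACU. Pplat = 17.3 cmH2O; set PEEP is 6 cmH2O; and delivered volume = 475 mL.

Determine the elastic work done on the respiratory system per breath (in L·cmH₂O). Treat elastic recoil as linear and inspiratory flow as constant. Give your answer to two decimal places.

2.68

Elastic work ≈ ½ × (Pplat − PEEP) × Vt = 0.5 × (17.3 − 6) × 0.475 L = 0.5 × 11.3 × 0.475 = 2.684 L·cmH2O.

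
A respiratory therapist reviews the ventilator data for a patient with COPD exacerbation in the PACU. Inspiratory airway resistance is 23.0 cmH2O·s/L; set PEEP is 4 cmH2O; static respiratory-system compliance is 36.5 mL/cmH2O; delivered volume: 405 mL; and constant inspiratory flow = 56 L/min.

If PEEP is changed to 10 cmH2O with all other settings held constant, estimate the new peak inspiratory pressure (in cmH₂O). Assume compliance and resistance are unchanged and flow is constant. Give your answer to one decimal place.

42.6

Flow: 56 L/min ÷ 60 = 0.9333 L/s.
PIP = Vt/C + R·V̇ + PEEP (constant-flow equation of motion).
Only the baseline term changes: ΔPIP = ΔPEEP = 10 − 4 = 6.0 cmH2O.
Original PIP = 405/36.5 + 23.0×0.9333 + 4 = 36.562 cmH2O; new PIP = 36.562 + (6.0) = 42.562 cmH2O.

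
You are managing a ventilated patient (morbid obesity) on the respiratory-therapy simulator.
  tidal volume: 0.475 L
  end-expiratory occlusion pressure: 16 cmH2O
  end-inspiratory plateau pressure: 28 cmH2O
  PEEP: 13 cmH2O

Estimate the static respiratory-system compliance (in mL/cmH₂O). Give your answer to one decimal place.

39.6

End-expiratory occlusion gives total PEEP = 16 cmH2O (intrinsic PEEP = 16 − 13 = 3). Use total PEEP for the elastic gradient.
Cstat = Vt / (Pplat − PEEPtotal) = 475 / (28 − 16) = 475 / 12.0 = 39.583 mL/cmH2O.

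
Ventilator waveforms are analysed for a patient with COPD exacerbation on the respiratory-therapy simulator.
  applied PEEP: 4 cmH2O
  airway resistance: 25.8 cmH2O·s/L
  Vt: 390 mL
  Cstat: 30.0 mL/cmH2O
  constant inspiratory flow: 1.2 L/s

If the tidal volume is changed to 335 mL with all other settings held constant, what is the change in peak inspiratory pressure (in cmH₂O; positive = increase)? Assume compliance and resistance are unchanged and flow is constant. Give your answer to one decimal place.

-1.8

PIP = Vt/C + R·V̇ + PEEP (constant-flow equation of motion).
Only the elastic term changes: ΔPIP = ΔVt / C = (335 − 390) / 30.0 = -1.833 cmH2O.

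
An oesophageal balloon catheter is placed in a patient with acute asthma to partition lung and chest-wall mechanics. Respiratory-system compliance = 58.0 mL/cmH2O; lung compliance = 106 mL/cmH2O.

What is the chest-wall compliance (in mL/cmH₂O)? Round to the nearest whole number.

1/Ccw = 1/Crs − 1/CL.
1/Ccw = 1/58.0 − 1/106 = 0.007807.
Ccw = 128.09 mL/cmH2O.

128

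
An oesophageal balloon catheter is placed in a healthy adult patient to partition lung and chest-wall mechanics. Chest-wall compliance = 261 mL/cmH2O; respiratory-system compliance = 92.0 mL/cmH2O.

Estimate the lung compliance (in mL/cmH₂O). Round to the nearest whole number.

1/CL = 1/Crs − 1/Ccw.
1/CL = 1/92.0 − 1/261 = 0.007038.
CL = 142.09 mL/cmH2O.

142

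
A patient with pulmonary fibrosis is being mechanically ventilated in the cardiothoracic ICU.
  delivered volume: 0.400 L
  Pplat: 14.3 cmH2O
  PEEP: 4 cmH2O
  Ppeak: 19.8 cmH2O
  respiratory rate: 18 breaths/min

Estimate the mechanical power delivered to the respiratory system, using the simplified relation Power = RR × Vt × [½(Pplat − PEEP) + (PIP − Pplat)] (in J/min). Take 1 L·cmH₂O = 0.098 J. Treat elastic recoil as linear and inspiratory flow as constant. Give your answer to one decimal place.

7.5

Per-breath work = Vt × [½(Pplat−PEEP) + (PIP−Pplat)] = 0.400 × [0.5×10.3 + 5.5] = 0.400 × 10.65 = 4.26 L·cmH2O.
Power = 18 × 4.26 = 76.68 L·cmH2O/min.
× 0.098 J/(L·cmH2O) → 7.515 J/min.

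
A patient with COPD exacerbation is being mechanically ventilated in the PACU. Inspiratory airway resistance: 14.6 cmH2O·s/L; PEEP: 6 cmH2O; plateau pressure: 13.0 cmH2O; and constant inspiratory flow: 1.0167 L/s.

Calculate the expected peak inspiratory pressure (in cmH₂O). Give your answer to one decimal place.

27.8

PIP = Pplat + Raw × flow = 13.0 + 14.6 × 1.0167 = 13.0 + 14.844 = 27.844 cmH2O.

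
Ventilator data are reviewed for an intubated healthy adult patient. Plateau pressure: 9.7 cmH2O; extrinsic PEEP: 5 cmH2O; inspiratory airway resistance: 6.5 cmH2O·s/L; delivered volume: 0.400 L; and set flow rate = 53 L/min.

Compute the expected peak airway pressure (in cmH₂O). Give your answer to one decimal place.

15.4

Flow: 53 L/min ÷ 60 = 0.8833 L/s.
PIP = Pplat + Raw × flow = 9.7 + 6.5 × 0.8833 = 9.7 + 5.741 = 15.441 cmH2O.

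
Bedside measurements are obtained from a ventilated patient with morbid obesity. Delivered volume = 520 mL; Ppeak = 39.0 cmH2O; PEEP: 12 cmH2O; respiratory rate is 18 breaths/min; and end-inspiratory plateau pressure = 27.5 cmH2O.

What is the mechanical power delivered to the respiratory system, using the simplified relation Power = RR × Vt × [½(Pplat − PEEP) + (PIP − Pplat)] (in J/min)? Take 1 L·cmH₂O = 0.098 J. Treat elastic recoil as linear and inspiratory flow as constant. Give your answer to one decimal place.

Per-breath work = Vt × [½(Pplat−PEEP) + (PIP−Pplat)] = 0.520 × [0.5×15.5 + 11.5] = 0.520 × 19.25 = 10.01 L·cmH2O.
Power = 18 × 10.01 = 180.18 L·cmH2O/min.
× 0.098 J/(L·cmH2O) → 17.658 J/min.

17.7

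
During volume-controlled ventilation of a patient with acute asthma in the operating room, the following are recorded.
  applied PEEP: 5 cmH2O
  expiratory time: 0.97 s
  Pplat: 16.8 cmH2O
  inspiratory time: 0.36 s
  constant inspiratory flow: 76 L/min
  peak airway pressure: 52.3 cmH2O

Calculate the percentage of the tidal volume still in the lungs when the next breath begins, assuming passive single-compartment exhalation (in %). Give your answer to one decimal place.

40.8

Flow: 76 L/min ÷ 60 = 1.2667 L/s.
Vt = flow × Ti = 1.2667 L/s × 0.36 s × 1000 mL/L = 456.01 mL.
R = (PIP − Pplat)/V̇ = (52.3 − 16.8) / 1.2667 = 35.5/1.2667 = 28.026 cmH2O·s/L.
C = Vt/(Pplat − PEEP) = 456.01 / (16.8 − 5) = 456.01/11.8 = 38.645 mL/cmH2O.
τ = R × C = 28.026 × 0.03865 L/cmH2O = 1.083 s.
Fraction remaining at end-expiration = e^(−Te/τ) = e^(−0.97/1.083) = 0.4083 → 40.83%.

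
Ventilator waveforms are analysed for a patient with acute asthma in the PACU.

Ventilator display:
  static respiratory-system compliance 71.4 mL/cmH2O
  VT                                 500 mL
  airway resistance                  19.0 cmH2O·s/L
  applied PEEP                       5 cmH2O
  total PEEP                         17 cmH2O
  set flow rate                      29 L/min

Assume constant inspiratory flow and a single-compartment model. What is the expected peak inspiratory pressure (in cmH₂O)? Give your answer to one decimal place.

33.2

Flow: 29 L/min ÷ 60 = 0.4833 L/s.
Total PEEP = 17 cmH2O (set 5 + intrinsic 12); this is the baseline alveolar pressure.
Equation of motion (constant flow): PIP = Vt/C + R·V̇ + PEEP.
PIP = 500/71.4 + 19.0×0.4833 + 17 = 7.003 + 9.183 + 17 = 33.186 cmH2O.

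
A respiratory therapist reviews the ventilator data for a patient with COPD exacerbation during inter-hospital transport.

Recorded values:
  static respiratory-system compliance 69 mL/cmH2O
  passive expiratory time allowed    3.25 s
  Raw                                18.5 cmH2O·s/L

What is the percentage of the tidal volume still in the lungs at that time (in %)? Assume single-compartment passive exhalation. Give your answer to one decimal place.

τ = R × C = 18.5 × 69 mL/cmH2O = 18.5 × 0.069 L/cmH2O = 1.277 s.
Passive exhalation: V(t)/V₀ = e^(−t/τ) = e^(−3.25/1.277) = 0.07847.
Fraction remaining = 0.07847 → 7.847%.

7.8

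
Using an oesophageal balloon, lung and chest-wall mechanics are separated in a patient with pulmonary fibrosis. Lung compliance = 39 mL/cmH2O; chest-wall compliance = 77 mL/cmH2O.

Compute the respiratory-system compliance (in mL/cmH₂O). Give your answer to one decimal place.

25.9

Lung and chest wall are elastances in series: 1/Crs = 1/CL + 1/Ccw.
1/Crs = 1/39 + 1/77 = 0.03863.
Crs = 25.887 mL/cmH2O.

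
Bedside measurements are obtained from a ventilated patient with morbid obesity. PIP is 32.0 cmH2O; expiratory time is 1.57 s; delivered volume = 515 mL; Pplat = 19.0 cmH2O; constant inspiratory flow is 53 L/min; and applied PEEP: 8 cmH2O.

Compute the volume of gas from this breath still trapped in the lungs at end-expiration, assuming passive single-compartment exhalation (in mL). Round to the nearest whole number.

53

Flow: 53 L/min ÷ 60 = 0.8833 L/s.
R = (PIP − Pplat)/V̇ = (32.0 − 19.0) / 0.8833 = 13.0/0.8833 = 14.718 cmH2O·s/L.
C = Vt/(Pplat − PEEP) = 515.0 / (19.0 − 8) = 515.0/11.0 = 46.818 mL/cmH2O.
τ = R × C = 14.718 × 0.04682 L/cmH2O = 0.6891 s.
Fraction remaining = e^(−Te/τ) = e^(−1.57/0.6891) = 0.1025.
Trapped volume = 515.0 × 0.1025 = 52.788 mL.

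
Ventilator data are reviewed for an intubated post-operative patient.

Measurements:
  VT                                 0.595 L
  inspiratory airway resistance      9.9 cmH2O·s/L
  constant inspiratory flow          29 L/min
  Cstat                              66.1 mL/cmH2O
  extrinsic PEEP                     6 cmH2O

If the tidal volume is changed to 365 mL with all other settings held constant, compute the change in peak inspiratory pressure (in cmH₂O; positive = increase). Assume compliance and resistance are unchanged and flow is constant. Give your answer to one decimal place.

PIP = Vt/C + R·V̇ + PEEP (constant-flow equation of motion).
Only the elastic term changes: ΔPIP = ΔVt / C = (365 − 595) / 66.1 = -3.48 cmH2O.

-3.5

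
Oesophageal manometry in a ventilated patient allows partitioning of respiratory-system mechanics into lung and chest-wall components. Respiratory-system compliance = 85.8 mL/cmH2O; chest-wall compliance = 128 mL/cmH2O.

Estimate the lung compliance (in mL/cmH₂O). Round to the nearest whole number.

1/CL = 1/Crs − 1/Ccw.
1/CL = 1/85.8 − 1/128 = 0.003843.
CL = 260.21 mL/cmH2O.

260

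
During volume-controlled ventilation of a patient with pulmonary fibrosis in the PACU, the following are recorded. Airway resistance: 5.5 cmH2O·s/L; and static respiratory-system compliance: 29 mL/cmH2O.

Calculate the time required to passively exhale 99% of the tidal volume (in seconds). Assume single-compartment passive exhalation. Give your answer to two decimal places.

0.73

τ = R × C = 5.5 × 29 mL/cmH2O = 5.5 × 0.029 L/cmH2O = 0.1595 s.
Exhaled fraction f = 1 − e^(−t/τ) → t = −τ·ln(1 − f) = −0.1595·ln(0.01) = 0.7345 s.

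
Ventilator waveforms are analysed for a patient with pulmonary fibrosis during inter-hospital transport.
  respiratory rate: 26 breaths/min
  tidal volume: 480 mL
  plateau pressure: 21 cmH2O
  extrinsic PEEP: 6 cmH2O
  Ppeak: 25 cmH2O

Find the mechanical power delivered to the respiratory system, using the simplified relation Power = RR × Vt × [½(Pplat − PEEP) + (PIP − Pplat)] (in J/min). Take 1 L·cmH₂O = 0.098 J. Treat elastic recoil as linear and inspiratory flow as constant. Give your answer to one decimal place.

14.1

Per-breath work = Vt × [½(Pplat−PEEP) + (PIP−Pplat)] = 0.480 × [0.5×15.0 + 4.0] = 0.480 × 11.5 = 5.52 L·cmH2O.
Power = 26 × 5.52 = 143.52 L·cmH2O/min.
× 0.098 J/(L·cmH2O) → 14.065 J/min.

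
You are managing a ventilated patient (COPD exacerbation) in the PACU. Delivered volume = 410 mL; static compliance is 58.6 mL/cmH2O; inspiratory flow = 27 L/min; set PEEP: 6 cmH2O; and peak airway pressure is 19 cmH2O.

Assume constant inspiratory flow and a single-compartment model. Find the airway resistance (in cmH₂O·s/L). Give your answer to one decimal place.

Flow: 27 L/min ÷ 60 = 0.45 L/s.
Equation of motion (constant flow): PIP = Vt/C + R·V̇ + PEEP.
R·V̇ = PIP − Vt/C − PEEP = 19 − 410/58.6 − 6 = 19 − 6.997 − 6 = 6.003 cmH2O.
R = 6.003 / 0.45 = 13.34 cmH2O·s/L.

13.3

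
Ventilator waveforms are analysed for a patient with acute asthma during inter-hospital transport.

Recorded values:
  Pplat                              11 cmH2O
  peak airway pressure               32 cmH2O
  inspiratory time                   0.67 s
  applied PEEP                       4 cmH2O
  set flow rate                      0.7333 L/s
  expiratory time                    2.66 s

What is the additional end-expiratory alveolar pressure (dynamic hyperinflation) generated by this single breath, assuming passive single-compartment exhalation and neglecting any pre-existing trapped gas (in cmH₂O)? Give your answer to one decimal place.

1.9

Vt = flow × Ti = 0.7333 L/s × 0.67 s × 1000 mL/L = 491.31 mL.
R = (PIP − Pplat)/V̇ = (32 − 11) / 0.7333 = 21.0/0.7333 = 28.638 cmH2O·s/L.
C = Vt/(Pplat − PEEP) = 491.31 / (11 − 4) = 491.31/7.0 = 70.187 mL/cmH2O.
τ = R × C = 28.638 × 0.07019 L/cmH2O = 2.01 s.
Fraction remaining = e^(−Te/τ) = e^(−2.66/2.01) = 0.2662; trapped volume = 491.31 × 0.2662 = 130.79 mL.
Additional alveolar pressure from trapping ≈ V_trapped / C = 130.79 / 70.187 = 1.863 cmH2O.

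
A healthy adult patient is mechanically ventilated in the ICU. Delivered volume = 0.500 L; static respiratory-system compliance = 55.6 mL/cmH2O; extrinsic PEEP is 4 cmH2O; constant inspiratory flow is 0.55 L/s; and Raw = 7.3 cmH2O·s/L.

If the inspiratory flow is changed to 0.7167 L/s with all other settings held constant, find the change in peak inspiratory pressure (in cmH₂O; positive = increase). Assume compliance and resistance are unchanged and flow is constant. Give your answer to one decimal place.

1.2

PIP = Vt/C + R·V̇ + PEEP (constant-flow equation of motion).
Only the resistive term changes: ΔPIP = R × ΔV̇ = 7.3 × (0.7167 − 0.55) = 7.3 × 0.1667 = 1.217 cmH2O.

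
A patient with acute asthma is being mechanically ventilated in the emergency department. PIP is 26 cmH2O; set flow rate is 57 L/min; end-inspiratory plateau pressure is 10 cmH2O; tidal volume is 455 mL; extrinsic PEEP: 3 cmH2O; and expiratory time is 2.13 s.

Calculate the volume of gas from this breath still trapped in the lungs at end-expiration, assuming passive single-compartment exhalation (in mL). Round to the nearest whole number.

65

Flow: 57 L/min ÷ 60 = 0.95 L/s.
R = (PIP − Pplat)/V̇ = (26 − 10) / 0.95 = 16.0/0.95 = 16.842 cmH2O·s/L.
C = Vt/(Pplat − PEEP) = 455.0 / (10 − 3) = 455.0/7.0 = 65.0 mL/cmH2O.
τ = R × C = 16.842 × 0.065 L/cmH2O = 1.095 s.
Fraction remaining = e^(−Te/τ) = e^(−2.13/1.095) = 0.143.
Trapped volume = 455.0 × 0.143 = 65.065 mL.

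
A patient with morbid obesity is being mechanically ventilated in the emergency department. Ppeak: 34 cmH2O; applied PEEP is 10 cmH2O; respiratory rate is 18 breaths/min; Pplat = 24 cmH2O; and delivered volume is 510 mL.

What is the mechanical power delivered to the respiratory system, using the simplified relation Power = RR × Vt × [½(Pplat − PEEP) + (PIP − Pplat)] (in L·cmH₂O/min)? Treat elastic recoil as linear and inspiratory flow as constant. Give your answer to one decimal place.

Per-breath work = Vt × [½(Pplat−PEEP) + (PIP−Pplat)] = 0.510 × [0.5×14.0 + 10.0] = 0.510 × 17.0 = 8.67 L·cmH2O.
Power = 18 × 8.67 = 156.06 L·cmH2O/min.

156.1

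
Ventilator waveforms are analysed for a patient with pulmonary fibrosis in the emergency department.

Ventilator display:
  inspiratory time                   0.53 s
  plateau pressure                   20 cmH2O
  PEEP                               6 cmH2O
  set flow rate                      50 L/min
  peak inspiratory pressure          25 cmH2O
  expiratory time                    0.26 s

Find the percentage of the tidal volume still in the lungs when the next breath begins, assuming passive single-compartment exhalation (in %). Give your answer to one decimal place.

Flow: 50 L/min ÷ 60 = 0.8333 L/s.
Vt = flow × Ti = 0.8333 L/s × 0.53 s × 1000 mL/L = 441.65 mL.
R = (PIP − Pplat)/V̇ = (25 − 20) / 0.8333 = 5.0/0.8333 = 6.0 cmH2O·s/L.
C = Vt/(Pplat − PEEP) = 441.65 / (20 − 6) = 441.65/14.0 = 31.546 mL/cmH2O.
τ = R × C = 6.0 × 0.03155 L/cmH2O = 0.1893 s.
Fraction remaining at end-expiration = e^(−Te/τ) = e^(−0.26/0.1893) = 0.2532 → 25.32%.

25.3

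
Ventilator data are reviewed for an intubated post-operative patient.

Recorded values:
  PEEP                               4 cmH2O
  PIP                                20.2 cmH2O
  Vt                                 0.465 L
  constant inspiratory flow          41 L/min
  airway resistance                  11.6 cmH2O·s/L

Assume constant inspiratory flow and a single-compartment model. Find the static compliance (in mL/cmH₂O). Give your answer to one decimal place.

56.2

Flow: 41 L/min ÷ 60 = 0.6833 L/s.
Equation of motion (constant flow): PIP = Vt/C + R·V̇ + PEEP.
Vt/C = PIP − R·V̇ − PEEP = 20.2 − 11.6×0.6833 − 4 = 20.2 − 7.926 − 4 = 8.274 cmH2O.
C = Vt / 8.274 = 465 / 8.274 = 56.2 mL/cmH2O.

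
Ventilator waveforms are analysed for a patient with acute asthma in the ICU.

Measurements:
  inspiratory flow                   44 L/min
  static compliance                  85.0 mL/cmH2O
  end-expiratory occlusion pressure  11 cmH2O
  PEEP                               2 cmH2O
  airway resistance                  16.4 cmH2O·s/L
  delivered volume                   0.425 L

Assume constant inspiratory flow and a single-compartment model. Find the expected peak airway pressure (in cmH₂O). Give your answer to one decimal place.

Flow: 44 L/min ÷ 60 = 0.7333 L/s.
Total PEEP = 11 cmH2O (set 2 + intrinsic 9); this is the baseline alveolar pressure.
Equation of motion (constant flow): PIP = Vt/C + R·V̇ + PEEP.
PIP = 425/85.0 + 16.4×0.7333 + 11 = 5.0 + 12.026 + 11 = 28.026 cmH2O.

28.0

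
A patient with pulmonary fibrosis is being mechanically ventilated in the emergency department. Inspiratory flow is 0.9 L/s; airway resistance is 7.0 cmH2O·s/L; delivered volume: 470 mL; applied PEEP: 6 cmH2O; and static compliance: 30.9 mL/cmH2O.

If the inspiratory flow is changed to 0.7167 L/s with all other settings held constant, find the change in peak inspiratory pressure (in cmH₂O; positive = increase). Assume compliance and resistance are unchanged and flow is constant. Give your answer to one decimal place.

PIP = Vt/C + R·V̇ + PEEP (constant-flow equation of motion).
Only the resistive term changes: ΔPIP = R × ΔV̇ = 7.0 × (0.7167 − 0.9) = 7.0 × -0.1833 = -1.283 cmH2O.

-1.3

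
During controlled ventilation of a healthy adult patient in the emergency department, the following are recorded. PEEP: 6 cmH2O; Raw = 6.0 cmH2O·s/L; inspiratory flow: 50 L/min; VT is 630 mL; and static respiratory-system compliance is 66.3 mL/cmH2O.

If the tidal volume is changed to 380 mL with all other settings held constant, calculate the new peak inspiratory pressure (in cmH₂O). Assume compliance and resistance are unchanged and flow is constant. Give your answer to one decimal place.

Flow: 50 L/min ÷ 60 = 0.8333 L/s.
PIP = Vt/C + R·V̇ + PEEP (constant-flow equation of motion).
Only the elastic term changes: ΔPIP = ΔVt / C = (380 − 630) / 66.3 = -3.771 cmH2O.
Original PIP = 630/66.3 + 6.0×0.8333 + 6 = 20.502 cmH2O; new PIP = 20.502 + (-3.771) = 16.731 cmH2O.

16.7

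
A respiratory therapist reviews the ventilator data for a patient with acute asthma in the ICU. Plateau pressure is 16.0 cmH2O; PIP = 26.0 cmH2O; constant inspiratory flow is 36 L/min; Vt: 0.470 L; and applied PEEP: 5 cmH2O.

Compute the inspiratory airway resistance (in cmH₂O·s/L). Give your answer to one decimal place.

Flow: 36 L/min ÷ 60 = 0.6 L/s.
Raw = (PIP − Pplat) / flow = (26.0 − 16.0) / 0.6 = 10.0 / 0.6 = 16.667 cmH2O·s/L.

16.7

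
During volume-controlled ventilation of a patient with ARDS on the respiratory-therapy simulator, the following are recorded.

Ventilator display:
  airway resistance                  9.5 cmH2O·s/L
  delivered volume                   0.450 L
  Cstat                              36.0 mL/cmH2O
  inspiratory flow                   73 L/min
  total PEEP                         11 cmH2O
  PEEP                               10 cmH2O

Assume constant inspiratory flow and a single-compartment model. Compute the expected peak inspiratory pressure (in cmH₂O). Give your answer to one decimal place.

Flow: 73 L/min ÷ 60 = 1.2167 L/s.
Total PEEP = 11 cmH2O (set 10 + intrinsic 1); this is the baseline alveolar pressure.
Equation of motion (constant flow): PIP = Vt/C + R·V̇ + PEEP.
PIP = 450/36.0 + 9.5×1.2167 + 11 = 12.5 + 11.559 + 11 = 35.059 cmH2O.

35.1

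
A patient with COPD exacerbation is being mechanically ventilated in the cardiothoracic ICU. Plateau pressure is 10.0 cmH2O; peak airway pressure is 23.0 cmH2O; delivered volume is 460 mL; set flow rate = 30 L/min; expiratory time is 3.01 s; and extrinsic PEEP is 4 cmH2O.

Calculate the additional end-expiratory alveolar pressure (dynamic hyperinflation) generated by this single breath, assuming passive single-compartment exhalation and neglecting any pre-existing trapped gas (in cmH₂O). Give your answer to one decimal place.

Flow: 30 L/min ÷ 60 = 0.5 L/s.
R = (PIP − Pplat)/V̇ = (23.0 − 10.0) / 0.5 = 13.0/0.5 = 26.0 cmH2O·s/L.
C = Vt/(Pplat − PEEP) = 460.0 / (10.0 − 4) = 460.0/6.0 = 76.667 mL/cmH2O.
τ = R × C = 26.0 × 0.07667 L/cmH2O = 1.993 s.
Fraction remaining = e^(−Te/τ) = e^(−3.01/1.993) = 0.2208; trapped volume = 460.0 × 0.2208 = 101.57 mL.
Additional alveolar pressure from trapping ≈ V_trapped / C = 101.57 / 76.667 = 1.325 cmH2O.

1.3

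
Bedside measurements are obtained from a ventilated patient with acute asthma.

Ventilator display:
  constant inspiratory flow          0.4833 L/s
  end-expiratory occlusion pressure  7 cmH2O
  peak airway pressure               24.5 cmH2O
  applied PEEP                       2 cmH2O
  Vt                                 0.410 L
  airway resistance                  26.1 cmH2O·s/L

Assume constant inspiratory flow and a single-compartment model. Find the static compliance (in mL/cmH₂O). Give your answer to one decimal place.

Total PEEP = 7 cmH2O (set 2 + intrinsic 5); this is the baseline alveolar pressure.
Equation of motion (constant flow): PIP = Vt/C + R·V̇ + PEEP.
Vt/C = PIP − R·V̇ − PEEP = 24.5 − 26.1×0.4833 − 7 = 24.5 − 12.614 − 7 = 4.886 cmH2O.
C = Vt / 4.886 = 410 / 4.886 = 83.913 mL/cmH2O.

83.9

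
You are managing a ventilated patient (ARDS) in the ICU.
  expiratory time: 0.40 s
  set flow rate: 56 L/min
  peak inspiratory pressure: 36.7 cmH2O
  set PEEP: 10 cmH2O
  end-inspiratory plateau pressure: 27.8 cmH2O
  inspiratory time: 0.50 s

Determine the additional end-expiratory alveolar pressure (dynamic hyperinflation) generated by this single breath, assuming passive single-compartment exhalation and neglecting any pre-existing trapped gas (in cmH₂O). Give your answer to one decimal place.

Flow: 56 L/min ÷ 60 = 0.9333 L/s.
Vt = flow × Ti = 0.9333 L/s × 0.50 s × 1000 mL/L = 466.65 mL.
R = (PIP − Pplat)/V̇ = (36.7 − 27.8) / 0.9333 = 8.9/0.9333 = 9.536 cmH2O·s/L.
C = Vt/(Pplat − PEEP) = 466.65 / (27.8 − 10) = 466.65/17.8 = 26.216 mL/cmH2O.
τ = R × C = 9.536 × 0.02622 L/cmH2O = 0.25 s.
Fraction remaining = e^(−Te/τ) = e^(−0.40/0.25) = 0.2019; trapped volume = 466.65 × 0.2019 = 94.217 mL.
Additional alveolar pressure from trapping ≈ V_trapped / C = 94.217 / 26.216 = 3.594 cmH2O.

3.6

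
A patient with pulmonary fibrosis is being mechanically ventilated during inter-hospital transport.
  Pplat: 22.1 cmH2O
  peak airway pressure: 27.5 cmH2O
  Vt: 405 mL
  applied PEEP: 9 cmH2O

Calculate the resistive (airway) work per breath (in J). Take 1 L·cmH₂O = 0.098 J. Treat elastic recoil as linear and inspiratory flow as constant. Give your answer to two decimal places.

With constant inspiratory flow the resistive pressure is constant at PIP − Pplat = 27.5 − 22.1 = 5.4 cmH2O, so resistive work = 5.4 × 0.405 = 2.187 L·cmH2O.
× 0.098 J/(L·cmH2O) → 0.2143 J.

0.21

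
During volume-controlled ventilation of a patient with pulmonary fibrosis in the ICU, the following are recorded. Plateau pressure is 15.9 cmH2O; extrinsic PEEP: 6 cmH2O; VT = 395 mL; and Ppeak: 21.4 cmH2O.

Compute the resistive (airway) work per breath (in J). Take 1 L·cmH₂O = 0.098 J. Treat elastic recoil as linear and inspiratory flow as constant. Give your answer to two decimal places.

With constant inspiratory flow the resistive pressure is constant at PIP − Pplat = 21.4 − 15.9 = 5.5 cmH2O, so resistive work = 5.5 × 0.395 = 2.173 L·cmH2O.
× 0.098 J/(L·cmH2O) → 0.213 J.

0.21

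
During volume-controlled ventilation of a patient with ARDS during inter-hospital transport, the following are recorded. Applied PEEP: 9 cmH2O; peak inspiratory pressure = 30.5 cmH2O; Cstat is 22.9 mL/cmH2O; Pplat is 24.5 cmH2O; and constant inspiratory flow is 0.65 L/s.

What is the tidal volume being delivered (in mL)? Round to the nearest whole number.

355

Vt = Cstat × (Pplat − PEEP) = 22.9 × (24.5 − 9) = 22.9 × 15.5 = 354.95 mL.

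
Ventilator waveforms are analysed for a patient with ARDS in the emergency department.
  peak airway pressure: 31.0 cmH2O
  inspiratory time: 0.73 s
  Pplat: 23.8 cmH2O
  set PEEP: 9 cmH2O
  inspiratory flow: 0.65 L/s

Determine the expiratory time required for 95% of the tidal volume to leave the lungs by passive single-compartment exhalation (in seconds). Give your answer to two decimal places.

Vt = flow × Ti = 0.65 L/s × 0.73 s × 1000 mL/L = 474.5 mL.
R = (PIP − Pplat)/V̇ = (31.0 − 23.8) / 0.65 = 7.2/0.65 = 11.077 cmH2O·s/L.
C = Vt/(Pplat − PEEP) = 474.5 / (23.8 − 9) = 474.5/14.8 = 32.061 mL/cmH2O.
τ = R × C = 11.077 × 0.03206 L/cmH2O = 0.3551 s.
t = −τ·ln(1 − 0.95) = −0.3551·ln(0.05) = 1.064 s.

1.06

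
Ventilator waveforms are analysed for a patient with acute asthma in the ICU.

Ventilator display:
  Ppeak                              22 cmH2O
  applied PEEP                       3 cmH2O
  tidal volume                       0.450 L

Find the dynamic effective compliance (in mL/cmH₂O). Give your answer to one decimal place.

23.7

Dynamic compliance = Vt / (PIP − PEEP) = 450 / (22 − 3) = 450 / 19.0 = 23.684 mL/cmH2O.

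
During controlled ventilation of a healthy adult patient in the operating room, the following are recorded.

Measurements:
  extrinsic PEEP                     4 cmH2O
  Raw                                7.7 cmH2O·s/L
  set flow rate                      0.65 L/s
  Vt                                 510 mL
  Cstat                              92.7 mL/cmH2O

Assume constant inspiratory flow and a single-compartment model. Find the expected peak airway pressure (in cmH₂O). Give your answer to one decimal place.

Equation of motion (constant flow): PIP = Vt/C + R·V̇ + PEEP.
PIP = 510/92.7 + 7.7×0.65 + 4 = 5.502 + 5.005 + 4 = 14.507 cmH2O.

14.5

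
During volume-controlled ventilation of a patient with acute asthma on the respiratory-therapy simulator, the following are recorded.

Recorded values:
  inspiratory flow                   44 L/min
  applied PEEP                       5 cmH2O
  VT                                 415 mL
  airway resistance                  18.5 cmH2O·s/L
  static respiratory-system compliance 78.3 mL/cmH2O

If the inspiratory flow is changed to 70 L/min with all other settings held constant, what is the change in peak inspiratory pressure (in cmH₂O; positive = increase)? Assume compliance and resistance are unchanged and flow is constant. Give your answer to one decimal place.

Flow: 44 L/min ÷ 60 = 0.7333 L/s.
New flow: 70 L/min ÷ 60 = 1.1667 L/s.
PIP = Vt/C + R·V̇ + PEEP (constant-flow equation of motion).
Only the resistive term changes: ΔPIP = R × ΔV̇ = 18.5 × (1.1667 − 0.7333) = 18.5 × 0.4334 = 8.018 cmH2O.

8.0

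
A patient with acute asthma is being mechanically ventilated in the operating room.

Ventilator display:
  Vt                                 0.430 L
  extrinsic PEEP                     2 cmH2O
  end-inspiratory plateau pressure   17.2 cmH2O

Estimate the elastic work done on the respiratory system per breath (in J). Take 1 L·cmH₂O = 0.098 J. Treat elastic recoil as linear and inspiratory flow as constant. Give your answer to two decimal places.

0.32

Elastic work ≈ ½ × (Pplat − PEEP) × Vt = 0.5 × (17.2 − 2) × 0.430 L = 0.5 × 15.2 × 0.430 = 3.268 L·cmH2O.
× 0.098 J/(L·cmH2O) → 0.3203 J.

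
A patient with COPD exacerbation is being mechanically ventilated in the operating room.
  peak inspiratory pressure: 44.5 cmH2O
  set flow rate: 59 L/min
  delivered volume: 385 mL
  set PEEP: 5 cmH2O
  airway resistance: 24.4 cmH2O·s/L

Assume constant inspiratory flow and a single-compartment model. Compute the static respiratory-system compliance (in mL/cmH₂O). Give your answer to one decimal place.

Flow: 59 L/min ÷ 60 = 0.9833 L/s.
Equation of motion (constant flow): PIP = Vt/C + R·V̇ + PEEP.
Vt/C = PIP − R·V̇ − PEEP = 44.5 − 24.4×0.9833 − 5 = 44.5 − 23.993 − 5 = 15.507 cmH2O.
C = Vt / 15.507 = 385 / 15.507 = 24.827 mL/cmH2O.

24.8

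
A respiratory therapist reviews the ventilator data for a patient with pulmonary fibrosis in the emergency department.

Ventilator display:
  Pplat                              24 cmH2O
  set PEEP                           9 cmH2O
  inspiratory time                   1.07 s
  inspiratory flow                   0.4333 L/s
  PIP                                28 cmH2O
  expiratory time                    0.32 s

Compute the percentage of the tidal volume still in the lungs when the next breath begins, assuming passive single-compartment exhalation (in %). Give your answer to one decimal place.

32.6

Vt = flow × Ti = 0.4333 L/s × 1.07 s × 1000 mL/L = 463.63 mL.
R = (PIP − Pplat)/V̇ = (28 − 24) / 0.4333 = 4.0/0.4333 = 9.231 cmH2O·s/L.
C = Vt/(Pplat − PEEP) = 463.63 / (24 − 9) = 463.63/15.0 = 30.909 mL/cmH2O.
τ = R × C = 9.231 × 0.03091 L/cmH2O = 0.2853 s.
Fraction remaining at end-expiration = e^(−Te/τ) = e^(−0.32/0.2853) = 0.3257 → 32.57%.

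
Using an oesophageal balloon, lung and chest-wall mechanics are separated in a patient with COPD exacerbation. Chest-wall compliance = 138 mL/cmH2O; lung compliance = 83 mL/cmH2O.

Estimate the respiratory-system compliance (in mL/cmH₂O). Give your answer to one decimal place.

Lung and chest wall are elastances in series: 1/Crs = 1/CL + 1/Ccw.
1/Crs = 1/83 + 1/138 = 0.01929.
Crs = 51.84 mL/cmH2O.

51.8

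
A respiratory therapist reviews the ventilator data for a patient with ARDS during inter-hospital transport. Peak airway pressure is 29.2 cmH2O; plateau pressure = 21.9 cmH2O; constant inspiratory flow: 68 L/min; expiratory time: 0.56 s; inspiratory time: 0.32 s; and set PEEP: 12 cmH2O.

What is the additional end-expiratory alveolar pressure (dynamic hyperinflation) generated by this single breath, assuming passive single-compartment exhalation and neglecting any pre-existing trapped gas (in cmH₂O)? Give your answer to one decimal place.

Flow: 68 L/min ÷ 60 = 1.1333 L/s.
Vt = flow × Ti = 1.1333 L/s × 0.32 s × 1000 mL/L = 362.66 mL.
R = (PIP − Pplat)/V̇ = (29.2 − 21.9) / 1.1333 = 7.3/1.1333 = 6.441 cmH2O·s/L.
C = Vt/(Pplat − PEEP) = 362.66 / (21.9 − 12) = 362.66/9.9 = 36.632 mL/cmH2O.
τ = R × C = 6.441 × 0.03663 L/cmH2O = 0.2359 s.
Fraction remaining = e^(−Te/τ) = e^(−0.56/0.2359) = 0.09312; trapped volume = 362.66 × 0.09312 = 33.771 mL.
Additional alveolar pressure from trapping ≈ V_trapped / C = 33.771 / 36.632 = 0.9219 cmH2O.

0.9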